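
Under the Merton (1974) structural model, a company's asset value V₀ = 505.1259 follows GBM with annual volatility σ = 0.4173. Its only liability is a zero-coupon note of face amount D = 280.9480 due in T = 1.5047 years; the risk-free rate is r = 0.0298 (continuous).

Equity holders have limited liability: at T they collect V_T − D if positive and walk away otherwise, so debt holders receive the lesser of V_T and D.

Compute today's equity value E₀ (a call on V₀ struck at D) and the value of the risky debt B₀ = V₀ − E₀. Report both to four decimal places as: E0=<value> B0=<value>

d₁ = [ln(V₀/D) + (r + σ²/2)T] / (σ√T)
   = [ln(505.1259/280.9480) + (0.0298 + 0.5·0.4173²)·1.5047] / (0.4173·√1.5047)
   = [0.586638 + 0.175854] / 0.511886 = 1.489573
d₂ = d₁ − σ√T = 1.489573 − 0.511886 = 0.977687
N(d₁) = 0.931832,  N(d₂) = 0.835885,  e^(−rT) = 0.956150
E₀ = V₀·N(d₁) − D·e^(−rT)·N(d₂)
   = 505.1259·0.931832 − 280.9480·0.956150·0.835885 = 246.149665
B₀ = V₀ − E₀ = 505.1259 − 246.149665 = 258.976235

E0=246.1497 B0=258.9762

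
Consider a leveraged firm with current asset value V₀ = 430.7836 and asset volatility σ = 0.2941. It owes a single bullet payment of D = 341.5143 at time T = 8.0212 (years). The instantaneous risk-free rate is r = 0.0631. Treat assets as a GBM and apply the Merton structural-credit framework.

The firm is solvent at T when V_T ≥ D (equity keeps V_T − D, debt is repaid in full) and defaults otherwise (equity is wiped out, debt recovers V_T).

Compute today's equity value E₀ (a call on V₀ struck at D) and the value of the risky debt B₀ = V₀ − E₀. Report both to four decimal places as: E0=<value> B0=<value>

d₁ = [ln(V₀/D) + (r + σ²/2)T] / (σ√T)
   = [ln(430.7836/341.5143) + (0.0631 + 0.5·0.2941²)·8.0212] / (0.2941·√8.0212)
   = [0.232216 + 0.853034] / 0.832942 = 1.302912
d₂ = d₁ − σ√T = 1.302912 − 0.832942 = 0.469970
N(d₁) = 0.903698,  N(d₂) = 0.680812,  e^(−rT) = 0.602819
E₀ = V₀·N(d₁) − D·e^(−rT)·N(d₂)
   = 430.7836·0.903698 − 341.5143·0.602819·0.680812 = 249.138404
B₀ = V₀ − E₀ = 430.7836 − 249.138404 = 181.645196

E0=249.1384 B0=181.6452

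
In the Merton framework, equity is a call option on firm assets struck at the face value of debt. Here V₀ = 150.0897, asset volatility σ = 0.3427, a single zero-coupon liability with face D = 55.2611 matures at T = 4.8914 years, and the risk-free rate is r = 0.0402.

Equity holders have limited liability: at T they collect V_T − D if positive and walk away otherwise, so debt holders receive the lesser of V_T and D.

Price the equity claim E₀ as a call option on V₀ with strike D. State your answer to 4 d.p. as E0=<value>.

E0=106.1469

d₁ = [ln(V₀/D) + (r + σ²/2)T] / (σ√T)
   = [ln(150.0897/55.2611) + (0.0402 + 0.5·0.3427²)·4.8914] / (0.3427·√4.8914)
   = [0.999164 + 0.483865] / 0.757933 = 1.956676
d₂ = d₁ − σ√T = 1.956676 − 0.757933 = 1.198744
N(d₁) = 0.974807,  N(d₂) = 0.884686,  e^(−rT) = 0.821491
E₀ = V₀·N(d₁) − D·e^(−rT)·N(d₂)
   = 150.0897·0.974807 − 55.2611·0.821491·0.884686 = 106.146872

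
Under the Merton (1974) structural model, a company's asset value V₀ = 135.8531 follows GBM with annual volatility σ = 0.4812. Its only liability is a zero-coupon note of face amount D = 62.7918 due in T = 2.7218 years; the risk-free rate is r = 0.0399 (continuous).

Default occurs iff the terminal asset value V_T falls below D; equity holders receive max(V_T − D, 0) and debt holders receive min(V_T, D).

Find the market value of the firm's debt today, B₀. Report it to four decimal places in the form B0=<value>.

d₁ = [ln(V₀/D) + (r + σ²/2)T] / (σ√T)
   = [ln(135.8531/62.7918) + (0.0399 + 0.5·0.4812²)·2.7218] / (0.4812·√2.7218)
   = [0.771750 + 0.423721] / 0.793878 = 1.505862
d₂ = d₁ − σ√T = 1.505862 − 0.793878 = 0.711984
N(d₁) = 0.933949,  N(d₂) = 0.761763,  e^(−rT) = 0.897089
E₀ = V₀·N(d₁) − D·e^(−rT)·N(d₂)
   = 135.8531·0.933949 − 62.7918·0.897089·0.761763 = 83.969845
B₀ = V₀ − E₀ = 135.8531 − 83.969845 = 51.883255

B0=51.8833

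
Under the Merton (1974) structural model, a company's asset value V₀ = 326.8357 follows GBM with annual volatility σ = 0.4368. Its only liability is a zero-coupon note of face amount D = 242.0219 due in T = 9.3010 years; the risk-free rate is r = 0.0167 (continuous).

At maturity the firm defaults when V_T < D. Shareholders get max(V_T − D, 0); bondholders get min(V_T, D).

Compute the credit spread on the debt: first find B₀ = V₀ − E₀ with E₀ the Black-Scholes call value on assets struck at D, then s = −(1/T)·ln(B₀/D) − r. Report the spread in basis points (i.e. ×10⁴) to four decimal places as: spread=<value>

d₁ = [ln(V₀/D) + (r + σ²/2)T] / (σ√T)
   = [ln(326.8357/242.0219) + (0.0167 + 0.5·0.4368²)·9.3010] / (0.4368·√9.3010)
   = [0.300429 + 1.042615] / 1.332133 = 1.008191
d₂ = d₁ − σ√T = 1.008191 − 1.332133 = -0.323941
N(d₁) = 0.843319,  N(d₂) = 0.372991,  e^(−rT) = 0.856135
E₀ = V₀·N(d₁) − D·e^(−rT)·N(d₂)
   = 326.8357·0.843319 − 242.0219·0.856135·0.372991 = 198.341552
B₀ = V₀ − E₀ = 326.8357 − 198.341552 = 128.494148
spread = −(1/T)·ln(B₀/D) − r = −(1/9.3010)·ln(128.494148/242.0219) − 0.0167 = 0.05137277
in basis points: 0.05137277 × 10⁴ = 513.7277 bp

spread=513.7277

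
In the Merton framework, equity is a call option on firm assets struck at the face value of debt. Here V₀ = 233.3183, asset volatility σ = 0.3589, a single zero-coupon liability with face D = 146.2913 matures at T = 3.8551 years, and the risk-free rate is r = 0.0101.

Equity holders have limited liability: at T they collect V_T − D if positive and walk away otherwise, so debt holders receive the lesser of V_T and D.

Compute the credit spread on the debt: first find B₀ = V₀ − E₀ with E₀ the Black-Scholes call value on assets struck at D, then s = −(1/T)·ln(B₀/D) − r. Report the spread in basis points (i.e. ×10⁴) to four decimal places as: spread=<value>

spread=335.8915

d₁ = [ln(V₀/D) + (r + σ²/2)T] / (σ√T)
   = [ln(233.3183/146.2913) + (0.0101 + 0.5·0.3589²)·3.8551] / (0.3589·√3.8551)
   = [0.466804 + 0.287223] / 0.704679 = 1.070028
d₂ = d₁ − σ√T = 1.070028 − 0.704679 = 0.365350
N(d₁) = 0.857697,  N(d₂) = 0.642575,  e^(−rT) = 0.961812
E₀ = V₀·N(d₁) − D·e^(−rT)·N(d₂)
   = 233.3183·0.857697 − 146.2913·0.961812·0.642575 = 109.703064
B₀ = V₀ − E₀ = 233.3183 − 109.703064 = 123.615236
spread = −(1/T)·ln(B₀/D) − r = −(1/3.8551)·ln(123.615236/146.2913) − 0.0101 = 0.03358915
in basis points: 0.03358915 × 10⁴ = 335.8915 bp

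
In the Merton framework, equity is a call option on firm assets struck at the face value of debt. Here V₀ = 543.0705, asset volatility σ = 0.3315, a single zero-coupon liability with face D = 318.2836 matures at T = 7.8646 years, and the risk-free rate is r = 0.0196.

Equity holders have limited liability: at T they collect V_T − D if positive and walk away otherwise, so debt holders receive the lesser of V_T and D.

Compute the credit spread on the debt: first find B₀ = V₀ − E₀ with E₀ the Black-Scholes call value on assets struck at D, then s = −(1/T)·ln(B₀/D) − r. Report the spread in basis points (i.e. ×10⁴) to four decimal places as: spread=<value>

spread=228.3618

d₁ = [ln(V₀/D) + (r + σ²/2)T] / (σ√T)
   = [ln(543.0705/318.2836) + (0.0196 + 0.5·0.3315²)·7.8646] / (0.3315·√7.8646)
   = [0.534296 + 0.586275] / 0.929655 = 1.205363
d₂ = d₁ − σ√T = 1.205363 − 0.929655 = 0.275708
N(d₁) = 0.885968,  N(d₂) = 0.608614,  e^(−rT) = 0.857147
E₀ = V₀·N(d₁) − D·e^(−rT)·N(d₂)
   = 543.0705·0.885968 − 318.2836·0.857147·0.608614 = 315.103877
B₀ = V₀ − E₀ = 543.0705 − 315.103877 = 227.966623
spread = −(1/T)·ln(B₀/D) − r = −(1/7.8646)·ln(227.966623/318.2836) − 0.0196 = 0.02283618
in basis points: 0.02283618 × 10⁴ = 228.3618 bp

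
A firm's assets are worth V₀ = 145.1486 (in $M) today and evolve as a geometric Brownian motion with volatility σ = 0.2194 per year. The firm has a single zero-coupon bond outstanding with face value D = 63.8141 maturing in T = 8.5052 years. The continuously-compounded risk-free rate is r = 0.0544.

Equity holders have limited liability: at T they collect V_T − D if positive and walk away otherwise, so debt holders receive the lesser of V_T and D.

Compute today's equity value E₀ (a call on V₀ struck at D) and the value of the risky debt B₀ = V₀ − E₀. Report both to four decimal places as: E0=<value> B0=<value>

d₁ = [ln(V₀/D) + (r + σ²/2)T] / (σ√T)
   = [ln(145.1486/63.8141) + (0.0544 + 0.5·0.2194²)·8.5052] / (0.2194·√8.5052)
   = [0.821784 + 0.667388] / 0.639851 = 2.327372
d₂ = d₁ − σ√T = 2.327372 − 0.639851 = 1.687521
N(d₁) = 0.990027,  N(d₂) = 0.954248,  e^(−rT) = 0.629592
E₀ = V₀·N(d₁) − D·e^(−rT)·N(d₂)
   = 145.1486·0.990027 − 63.8141·0.629592·0.954248 = 105.362364
B₀ = V₀ − E₀ = 145.1486 − 105.362364 = 39.786236

E0=105.3624 B0=39.7862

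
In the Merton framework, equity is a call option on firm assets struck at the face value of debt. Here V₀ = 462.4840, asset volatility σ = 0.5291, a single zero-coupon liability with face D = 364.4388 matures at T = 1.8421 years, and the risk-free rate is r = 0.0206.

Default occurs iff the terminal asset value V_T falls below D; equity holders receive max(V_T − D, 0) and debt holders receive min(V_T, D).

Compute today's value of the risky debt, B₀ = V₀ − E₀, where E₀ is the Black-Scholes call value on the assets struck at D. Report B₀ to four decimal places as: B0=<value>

d₁ = [ln(V₀/D) + (r + σ²/2)T] / (σ√T)
   = [ln(462.4840/364.4388) + (0.0206 + 0.5·0.5291²)·1.8421] / (0.5291·√1.8421)
   = [0.238253 + 0.295792] / 0.718116 = 0.743676
d₂ = d₁ − σ√T = 0.743676 − 0.718116 = 0.025561
N(d₁) = 0.771464,  N(d₂) = 0.510196,  e^(−rT) = 0.962764
E₀ = V₀·N(d₁) − D·e^(−rT)·N(d₂)
   = 462.4840·0.771464 − 364.4388·0.962764·0.510196 = 177.777952
B₀ = V₀ − E₀ = 462.4840 − 177.777952 = 284.706048

B0=284.7060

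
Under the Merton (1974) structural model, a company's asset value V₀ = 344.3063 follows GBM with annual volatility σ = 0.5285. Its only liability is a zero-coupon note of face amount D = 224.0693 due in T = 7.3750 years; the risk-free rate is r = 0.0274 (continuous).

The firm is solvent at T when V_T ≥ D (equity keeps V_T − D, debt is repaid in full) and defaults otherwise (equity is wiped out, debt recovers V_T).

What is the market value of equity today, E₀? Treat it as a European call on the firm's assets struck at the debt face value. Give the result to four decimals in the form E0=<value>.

d₁ = [ln(V₀/D) + (r + σ²/2)T] / (σ√T)
   = [ln(344.3063/224.0693) + (0.0274 + 0.5·0.5285²)·7.3750] / (0.5285·√7.3750)
   = [0.429576 + 1.232039] / 1.435245 = 1.157722
d₂ = d₁ − σ√T = 1.157722 − 1.435245 = -0.277522
N(d₁) = 0.876511,  N(d₂) = 0.390689,  e^(−rT) = 0.817034
E₀ = V₀·N(d₁) − D·e^(−rT)·N(d₂)
   = 344.3063·0.876511 − 224.0693·0.817034·0.390689 = 230.264008

E0=230.2640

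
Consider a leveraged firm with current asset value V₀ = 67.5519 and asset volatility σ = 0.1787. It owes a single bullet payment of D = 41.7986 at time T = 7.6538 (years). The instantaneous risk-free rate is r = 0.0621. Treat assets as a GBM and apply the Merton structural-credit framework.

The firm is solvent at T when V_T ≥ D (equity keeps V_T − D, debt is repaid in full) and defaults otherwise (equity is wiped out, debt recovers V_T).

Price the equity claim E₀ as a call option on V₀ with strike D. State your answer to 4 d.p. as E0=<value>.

E0=41.7713

d₁ = [ln(V₀/D) + (r + σ²/2)T] / (σ√T)
   = [ln(67.5519/41.7986) + (0.0621 + 0.5·0.1787²)·7.6538] / (0.1787·√7.6538)
   = [0.480033 + 0.597508] / 0.494383 = 2.179570
d₂ = d₁ − σ√T = 2.179570 − 0.494383 = 1.685188
N(d₁) = 0.985355,  N(d₂) = 0.954024,  e^(−rT) = 0.621698
E₀ = V₀·N(d₁) − D·e^(−rT)·N(d₂)
   = 67.5519·0.985355 − 41.7986·0.621698·0.954024 = 41.771264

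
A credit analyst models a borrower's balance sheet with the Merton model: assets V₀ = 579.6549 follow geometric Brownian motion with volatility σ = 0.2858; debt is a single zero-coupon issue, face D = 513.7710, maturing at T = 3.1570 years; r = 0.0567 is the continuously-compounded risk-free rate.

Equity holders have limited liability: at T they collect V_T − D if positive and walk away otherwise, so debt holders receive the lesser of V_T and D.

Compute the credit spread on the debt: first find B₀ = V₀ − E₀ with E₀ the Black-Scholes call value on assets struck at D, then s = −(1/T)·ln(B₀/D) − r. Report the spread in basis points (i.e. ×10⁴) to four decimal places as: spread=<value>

d₁ = [ln(V₀/D) + (r + σ²/2)T] / (σ√T)
   = [ln(579.6549/513.7710) + (0.0567 + 0.5·0.2858²)·3.1570] / (0.2858·√3.1570)
   = [0.120655 + 0.307936] / 0.507808 = 0.844003
d₂ = d₁ − σ√T = 0.844003 − 0.507808 = 0.336195
N(d₁) = 0.800666,  N(d₂) = 0.631638,  e^(−rT) = 0.836104
E₀ = V₀·N(d₁) − D·e^(−rT)·N(d₂)
   = 579.6549·0.800666 − 513.7710·0.836104·0.631638 = 192.779704
B₀ = V₀ − E₀ = 579.6549 − 192.779704 = 386.875196
spread = −(1/T)·ln(B₀/D) − r = −(1/3.1570)·ln(386.875196/513.7710) − 0.0567 = 0.03315603
in basis points: 0.03315603 × 10⁴ = 331.5603 bp

spread=331.5603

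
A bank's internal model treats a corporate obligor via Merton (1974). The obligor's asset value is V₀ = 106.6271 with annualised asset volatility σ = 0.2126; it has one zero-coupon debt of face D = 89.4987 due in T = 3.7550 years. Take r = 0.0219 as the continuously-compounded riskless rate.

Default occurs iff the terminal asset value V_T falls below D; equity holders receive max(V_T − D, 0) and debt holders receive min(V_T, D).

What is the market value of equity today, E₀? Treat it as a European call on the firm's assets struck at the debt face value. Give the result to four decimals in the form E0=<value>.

d₁ = [ln(V₀/D) + (r + σ²/2)T] / (σ√T)
   = [ln(106.6271/89.4987) + (0.0219 + 0.5·0.2126²)·3.7550] / (0.2126·√3.7550)
   = [0.175114 + 0.167095] / 0.411973 = 0.830659
d₂ = d₁ − σ√T = 0.830659 − 0.411973 = 0.418687
N(d₁) = 0.796917,  N(d₂) = 0.662277,  e^(−rT) = 0.921056
E₀ = V₀·N(d₁) − D·e^(−rT)·N(d₂)
   = 106.6271·0.796917 − 89.4987·0.921056·0.662277 = 30.379218

E0=30.3792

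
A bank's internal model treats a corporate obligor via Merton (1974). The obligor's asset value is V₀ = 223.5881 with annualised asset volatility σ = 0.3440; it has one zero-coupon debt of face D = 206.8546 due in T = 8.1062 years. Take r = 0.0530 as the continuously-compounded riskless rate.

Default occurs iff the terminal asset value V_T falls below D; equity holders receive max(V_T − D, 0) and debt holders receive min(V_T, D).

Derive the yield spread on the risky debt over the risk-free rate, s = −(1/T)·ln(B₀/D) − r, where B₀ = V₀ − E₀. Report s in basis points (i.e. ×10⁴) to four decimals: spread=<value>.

d₁ = [ln(V₀/D) + (r + σ²/2)T] / (σ√T)
   = [ln(223.5881/206.8546) + (0.0530 + 0.5·0.3440²)·8.1062] / (0.3440·√8.1062)
   = [0.077789 + 0.909256] / 0.979416 = 1.007790
d₂ = d₁ − σ√T = 1.007790 − 0.979416 = 0.028374
N(d₁) = 0.843222,  N(d₂) = 0.511318,  e^(−rT) = 0.650751
E₀ = V₀·N(d₁) − D·e^(−rT)·N(d₂)
   = 223.5881·0.843222 − 206.8546·0.650751·0.511318 = 119.705547
B₀ = V₀ − E₀ = 223.5881 − 119.705547 = 103.882553
spread = −(1/T)·ln(B₀/D) − r = −(1/8.1062)·ln(103.882553/206.8546) − 0.0530 = 0.03196647
in basis points: 0.03196647 × 10⁴ = 319.6647 bp

spread=319.6647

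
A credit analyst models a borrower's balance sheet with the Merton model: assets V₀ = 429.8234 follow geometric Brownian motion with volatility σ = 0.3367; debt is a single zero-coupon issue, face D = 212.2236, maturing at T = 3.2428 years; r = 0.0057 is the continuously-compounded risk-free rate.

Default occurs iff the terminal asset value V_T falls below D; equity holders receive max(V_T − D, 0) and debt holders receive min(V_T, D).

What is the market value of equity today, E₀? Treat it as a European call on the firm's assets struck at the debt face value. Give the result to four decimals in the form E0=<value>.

E0=231.4693

d₁ = [ln(V₀/D) + (r + σ²/2)T] / (σ√T)
   = [ln(429.8234/212.2236) + (0.0057 + 0.5·0.3367²)·3.2428] / (0.3367·√3.2428)
   = [0.705734 + 0.202297] / 0.606322 = 1.497606
d₂ = d₁ − σ√T = 1.497606 − 0.606322 = 0.891284
N(d₁) = 0.932882,  N(d₂) = 0.813612,  e^(−rT) = 0.981686
E₀ = V₀·N(d₁) − D·e^(−rT)·N(d₂)
   = 429.8234·0.932882 − 212.2236·0.981686·0.813612 = 231.469264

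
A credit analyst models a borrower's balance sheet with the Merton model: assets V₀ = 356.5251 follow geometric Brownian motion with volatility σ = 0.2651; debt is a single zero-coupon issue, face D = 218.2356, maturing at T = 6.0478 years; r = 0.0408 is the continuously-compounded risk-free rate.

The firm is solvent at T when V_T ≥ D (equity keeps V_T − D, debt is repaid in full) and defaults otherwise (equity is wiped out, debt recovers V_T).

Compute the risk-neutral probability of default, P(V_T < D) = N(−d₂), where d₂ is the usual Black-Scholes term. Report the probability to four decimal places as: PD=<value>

PD=0.2103

d₁ = [ln(V₀/D) + (r + σ²/2)T] / (σ√T)
   = [ln(356.5251/218.2356) + (0.0408 + 0.5·0.2651²)·6.0478] / (0.2651·√6.0478)
   = [0.490829 + 0.459264] / 0.651941 = 1.457330
d₂ = d₁ − σ√T = 1.457330 − 0.651941 = 0.805389
risk-neutral PD = N(−d₂) = N(-0.805389) = 0.210298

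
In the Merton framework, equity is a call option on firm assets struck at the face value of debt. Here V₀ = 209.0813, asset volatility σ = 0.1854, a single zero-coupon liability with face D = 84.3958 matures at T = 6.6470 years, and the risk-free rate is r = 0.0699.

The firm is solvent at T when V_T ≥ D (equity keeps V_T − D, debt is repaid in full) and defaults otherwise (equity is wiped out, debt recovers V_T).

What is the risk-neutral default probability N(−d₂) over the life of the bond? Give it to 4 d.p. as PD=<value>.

d₁ = [ln(V₀/D) + (r + σ²/2)T] / (σ√T)
   = [ln(209.0813/84.3958) + (0.0699 + 0.5·0.1854²)·6.6470] / (0.1854·√6.6470)
   = [0.907206 + 0.578864] / 0.477994 = 3.108971
d₂ = d₁ − σ√T = 3.108971 − 0.477994 = 2.630977
risk-neutral PD = N(−d₂) = N(-2.630977) = 0.004257

PD=0.0043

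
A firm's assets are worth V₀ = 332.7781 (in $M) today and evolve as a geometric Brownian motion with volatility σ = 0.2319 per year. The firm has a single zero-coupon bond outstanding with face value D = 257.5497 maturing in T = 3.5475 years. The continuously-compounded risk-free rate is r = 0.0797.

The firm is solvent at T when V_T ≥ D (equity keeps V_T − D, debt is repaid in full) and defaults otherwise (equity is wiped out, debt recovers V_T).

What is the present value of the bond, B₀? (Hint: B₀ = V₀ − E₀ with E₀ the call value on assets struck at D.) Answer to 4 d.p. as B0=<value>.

B0=188.4077

d₁ = [ln(V₀/D) + (r + σ²/2)T] / (σ√T)
   = [ln(332.7781/257.5497) + (0.0797 + 0.5·0.2319²)·3.5475] / (0.2319·√3.5475)
   = [0.256263 + 0.378124] / 0.436779 = 1.452420
d₂ = d₁ − σ√T = 1.452420 − 0.436779 = 1.015641
N(d₁) = 0.926808,  N(d₂) = 0.845100,  e^(−rT) = 0.753719
E₀ = V₀·N(d₁) − D·e^(−rT)·N(d₂)
   = 332.7781·0.926808 − 257.5497·0.753719·0.845100 = 144.370424
B₀ = V₀ − E₀ = 332.7781 − 144.370424 = 188.407676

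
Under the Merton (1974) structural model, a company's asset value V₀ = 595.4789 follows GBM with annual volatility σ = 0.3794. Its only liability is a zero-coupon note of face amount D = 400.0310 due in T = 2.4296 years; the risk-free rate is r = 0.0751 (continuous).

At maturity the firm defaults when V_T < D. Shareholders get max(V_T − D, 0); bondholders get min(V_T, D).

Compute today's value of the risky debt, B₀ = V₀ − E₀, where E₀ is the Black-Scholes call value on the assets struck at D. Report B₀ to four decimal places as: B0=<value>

B0=311.1837

d₁ = [ln(V₀/D) + (r + σ²/2)T] / (σ√T)
   = [ln(595.4789/400.0310) + (0.0751 + 0.5·0.3794²)·2.4296] / (0.3794·√2.4296)
   = [0.397824 + 0.357327] / 0.591377 = 1.276935
d₂ = d₁ − σ√T = 1.276935 − 0.591377 = 0.685558
N(d₁) = 0.899187,  N(d₂) = 0.753504,  e^(−rT) = 0.833216
E₀ = V₀·N(d₁) − D·e^(−rT)·N(d₂)
   = 595.4789·0.899187 − 400.0310·0.833216·0.753504 = 284.295196
B₀ = V₀ − E₀ = 595.4789 − 284.295196 = 311.183704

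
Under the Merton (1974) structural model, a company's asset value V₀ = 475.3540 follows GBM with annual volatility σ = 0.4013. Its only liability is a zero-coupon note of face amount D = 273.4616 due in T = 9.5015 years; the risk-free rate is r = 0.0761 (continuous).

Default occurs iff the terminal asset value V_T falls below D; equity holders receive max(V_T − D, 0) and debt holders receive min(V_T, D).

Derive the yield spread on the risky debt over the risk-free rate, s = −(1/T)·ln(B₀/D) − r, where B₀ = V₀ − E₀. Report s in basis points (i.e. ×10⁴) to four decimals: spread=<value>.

spread=186.7441

d₁ = [ln(V₀/D) + (r + σ²/2)T] / (σ√T)
   = [ln(475.3540/273.4616) + (0.0761 + 0.5·0.4013²)·9.5015] / (0.4013·√9.5015)
   = [0.552899 + 1.488133] / 1.236987 = 1.650002
d₂ = d₁ − σ√T = 1.650002 − 1.236987 = 0.413015
N(d₁) = 0.950529,  N(d₂) = 0.660202,  e^(−rT) = 0.485263
E₀ = V₀·N(d₁) − D·e^(−rT)·N(d₂)
   = 475.3540·0.950529 − 273.4616·0.485263·0.660202 = 364.228286
B₀ = V₀ − E₀ = 475.3540 − 364.228286 = 111.125714
spread = −(1/T)·ln(B₀/D) − r = −(1/9.5015)·ln(111.125714/273.4616) − 0.0761 = 0.01867441
in basis points: 0.01867441 × 10⁴ = 186.7441 bp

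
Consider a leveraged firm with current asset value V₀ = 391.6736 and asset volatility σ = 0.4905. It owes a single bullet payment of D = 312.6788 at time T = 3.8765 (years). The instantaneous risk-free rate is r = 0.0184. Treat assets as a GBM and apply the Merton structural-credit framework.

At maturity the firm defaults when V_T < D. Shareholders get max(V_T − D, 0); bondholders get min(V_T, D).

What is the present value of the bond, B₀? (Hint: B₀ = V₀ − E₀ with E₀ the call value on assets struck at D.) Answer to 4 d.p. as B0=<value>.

B0=209.3860

d₁ = [ln(V₀/D) + (r + σ²/2)T] / (σ√T)
   = [ln(391.6736/312.6788) + (0.0184 + 0.5·0.4905²)·3.8765] / (0.4905·√3.8765)
   = [0.225252 + 0.537652] / 0.965737 = 0.789971
d₂ = d₁ − σ√T = 0.789971 − 0.965737 = -0.175766
N(d₁) = 0.785228,  N(d₂) = 0.430239,  e^(−rT) = 0.931157
E₀ = V₀·N(d₁) − D·e^(−rT)·N(d₂)
   = 391.6736·0.785228 − 312.6788·0.931157·0.430239 = 182.287609
B₀ = V₀ − E₀ = 391.6736 − 182.287609 = 209.385991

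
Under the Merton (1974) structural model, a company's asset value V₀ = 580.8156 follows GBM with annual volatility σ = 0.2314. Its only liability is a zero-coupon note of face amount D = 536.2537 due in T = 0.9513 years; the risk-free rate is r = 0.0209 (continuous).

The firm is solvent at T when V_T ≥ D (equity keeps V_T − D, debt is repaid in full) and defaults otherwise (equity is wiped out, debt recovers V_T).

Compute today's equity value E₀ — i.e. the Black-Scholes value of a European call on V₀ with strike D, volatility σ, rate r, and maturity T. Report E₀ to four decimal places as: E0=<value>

d₁ = [ln(V₀/D) + (r + σ²/2)T] / (σ√T)
   = [ln(580.8156/536.2537) + (0.0209 + 0.5·0.2314²)·0.9513] / (0.2314·√0.9513)
   = [0.079826 + 0.045351] / 0.225695 = 0.554630
d₂ = d₁ − σ√T = 0.554630 − 0.225695 = 0.328935
N(d₁) = 0.710426,  N(d₂) = 0.628898,  e^(−rT) = 0.980314
E₀ = V₀·N(d₁) − D·e^(−rT)·N(d₂)
   = 580.8156·0.710426 − 536.2537·0.980314·0.628898 = 82.016946

E0=82.0169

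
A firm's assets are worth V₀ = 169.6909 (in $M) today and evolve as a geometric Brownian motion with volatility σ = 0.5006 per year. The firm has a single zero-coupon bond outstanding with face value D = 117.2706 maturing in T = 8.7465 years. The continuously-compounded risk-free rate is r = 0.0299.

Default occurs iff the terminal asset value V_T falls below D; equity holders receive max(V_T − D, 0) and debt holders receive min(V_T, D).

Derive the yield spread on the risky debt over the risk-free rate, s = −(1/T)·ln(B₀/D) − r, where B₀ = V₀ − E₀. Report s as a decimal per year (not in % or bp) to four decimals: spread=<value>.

spread=0.0574

d₁ = [ln(V₀/D) + (r + σ²/2)T] / (σ√T)
   = [ln(169.6909/117.2706) + (0.0299 + 0.5·0.5006²)·8.7465] / (0.5006·√8.7465)
   = [0.369494 + 1.357458] / 1.480499 = 1.166467
d₂ = d₁ − σ√T = 1.166467 − 1.480499 = -0.314032
N(d₁) = 0.878287,  N(d₂) = 0.376749,  e^(−rT) = 0.769880
E₀ = V₀·N(d₁) − D·e^(−rT)·N(d₂)
   = 169.6909·0.878287 − 117.2706·0.769880·0.376749 = 115.022856
B₀ = V₀ − E₀ = 169.6909 − 115.022856 = 54.668044
spread = −(1/T)·ln(B₀/D) − r = −(1/8.7465)·ln(54.668044/117.2706) − 0.0299 = 0.05735830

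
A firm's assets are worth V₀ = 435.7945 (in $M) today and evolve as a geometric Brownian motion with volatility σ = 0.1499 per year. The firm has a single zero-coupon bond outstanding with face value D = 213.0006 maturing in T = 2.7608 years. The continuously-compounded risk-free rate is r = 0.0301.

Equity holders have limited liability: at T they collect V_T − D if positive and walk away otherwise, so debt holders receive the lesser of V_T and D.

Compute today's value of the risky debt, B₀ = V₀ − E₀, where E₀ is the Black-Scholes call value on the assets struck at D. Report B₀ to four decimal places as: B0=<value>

B0=196.0027

d₁ = [ln(V₀/D) + (r + σ²/2)T] / (σ√T)
   = [ln(435.7945/213.0006) + (0.0301 + 0.5·0.1499²)·2.7608] / (0.1499·√2.7608)
   = [0.715876 + 0.114118] / 0.249069 = 3.332388
d₂ = d₁ − σ√T = 3.332388 − 0.249069 = 3.083320
N(d₁) = 0.999569,  N(d₂) = 0.998976,  e^(−rT) = 0.920259
E₀ = V₀·N(d₁) − D·e^(−rT)·N(d₂)
   = 435.7945·0.999569 − 213.0006·0.920259·0.998976 = 239.791781
B₀ = V₀ − E₀ = 435.7945 − 239.791781 = 196.002719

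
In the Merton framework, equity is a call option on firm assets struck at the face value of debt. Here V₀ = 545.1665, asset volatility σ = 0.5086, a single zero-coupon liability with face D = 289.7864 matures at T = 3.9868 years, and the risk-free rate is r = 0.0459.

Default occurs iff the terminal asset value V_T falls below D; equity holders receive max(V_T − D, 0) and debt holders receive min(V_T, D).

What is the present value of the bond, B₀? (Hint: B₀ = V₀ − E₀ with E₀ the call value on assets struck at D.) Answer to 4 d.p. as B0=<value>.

d₁ = [ln(V₀/D) + (r + σ²/2)T] / (σ√T)
   = [ln(545.1665/289.7864) + (0.0459 + 0.5·0.5086²)·3.9868] / (0.5086·√3.9868)
   = [0.631947 + 0.698635] / 1.015520 = 1.310247
d₂ = d₁ − σ√T = 1.310247 − 1.015520 = 0.294726
N(d₁) = 0.904944,  N(d₂) = 0.615899,  e^(−rT) = 0.832773
E₀ = V₀·N(d₁) − D·e^(−rT)·N(d₂)
   = 545.1665·0.904944 − 289.7864·0.832773·0.615899 = 344.712518
B₀ = V₀ − E₀ = 545.1665 − 344.712518 = 200.453982

B0=200.4540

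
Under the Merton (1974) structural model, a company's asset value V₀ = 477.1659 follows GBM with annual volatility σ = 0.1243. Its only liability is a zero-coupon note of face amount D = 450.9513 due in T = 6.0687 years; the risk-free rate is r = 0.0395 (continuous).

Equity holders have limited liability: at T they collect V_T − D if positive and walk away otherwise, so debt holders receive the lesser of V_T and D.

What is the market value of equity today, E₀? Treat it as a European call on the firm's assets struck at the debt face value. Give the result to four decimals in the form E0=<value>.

d₁ = [ln(V₀/D) + (r + σ²/2)T] / (σ√T)
   = [ln(477.1659/450.9513) + (0.0395 + 0.5·0.1243²)·6.0687] / (0.1243·√6.0687)
   = [0.056505 + 0.286596] / 0.306210 = 1.120476
d₂ = d₁ − σ√T = 1.120476 − 0.306210 = 0.814267
N(d₁) = 0.868745,  N(d₂) = 0.792254,  e^(−rT) = 0.786853
E₀ = V₀·N(d₁) − D·e^(−rT)·N(d₂)
   = 477.1659·0.868745 − 450.9513·0.786853·0.792254 = 133.417905

E0=133.4179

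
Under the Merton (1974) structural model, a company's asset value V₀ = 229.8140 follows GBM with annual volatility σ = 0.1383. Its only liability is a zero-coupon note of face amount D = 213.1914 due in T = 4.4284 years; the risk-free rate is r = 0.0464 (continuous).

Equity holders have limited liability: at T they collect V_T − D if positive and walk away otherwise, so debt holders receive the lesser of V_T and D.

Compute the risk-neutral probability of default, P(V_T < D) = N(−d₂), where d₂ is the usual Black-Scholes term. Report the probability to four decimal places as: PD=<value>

d₁ = [ln(V₀/D) + (r + σ²/2)T] / (σ√T)
   = [ln(229.8140/213.1914) + (0.0464 + 0.5·0.1383²)·4.4284] / (0.1383·√4.4284)
   = [0.075080 + 0.247829] / 0.291035 = 1.109517
d₂ = d₁ − σ√T = 1.109517 − 0.291035 = 0.818481
risk-neutral PD = N(−d₂) = N(-0.818481) = 0.206541

PD=0.2065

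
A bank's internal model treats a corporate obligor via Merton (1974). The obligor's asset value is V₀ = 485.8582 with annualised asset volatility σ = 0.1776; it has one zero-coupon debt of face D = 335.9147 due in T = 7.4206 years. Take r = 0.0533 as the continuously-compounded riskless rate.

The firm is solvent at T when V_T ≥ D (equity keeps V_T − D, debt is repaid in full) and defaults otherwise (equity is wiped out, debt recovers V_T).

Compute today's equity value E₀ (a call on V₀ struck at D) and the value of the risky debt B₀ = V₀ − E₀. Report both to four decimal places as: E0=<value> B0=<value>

d₁ = [ln(V₀/D) + (r + σ²/2)T] / (σ√T)
   = [ln(485.8582/335.9147) + (0.0533 + 0.5·0.1776²)·7.4206] / (0.1776·√7.4206)
   = [0.369060 + 0.512547] / 0.483796 = 1.822269
d₂ = d₁ − σ√T = 1.822269 − 0.483796 = 1.338473
N(d₁) = 0.965793,  N(d₂) = 0.909629,  e^(−rT) = 0.673331
E₀ = V₀·N(d₁) − D·e^(−rT)·N(d₂)
   = 485.8582·0.965793 − 335.9147·0.673331·0.909629 = 263.496885
B₀ = V₀ − E₀ = 485.8582 − 263.496885 = 222.361315

E0=263.4969 B0=222.3613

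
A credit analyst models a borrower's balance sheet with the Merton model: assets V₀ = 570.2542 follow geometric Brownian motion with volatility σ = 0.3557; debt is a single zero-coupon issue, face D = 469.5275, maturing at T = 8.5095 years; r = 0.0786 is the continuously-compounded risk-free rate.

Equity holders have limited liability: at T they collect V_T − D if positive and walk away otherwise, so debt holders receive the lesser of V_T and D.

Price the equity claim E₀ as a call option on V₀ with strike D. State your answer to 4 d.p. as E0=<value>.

E0=370.0166

d₁ = [ln(V₀/D) + (r + σ²/2)T] / (σ√T)
   = [ln(570.2542/469.5275) + (0.0786 + 0.5·0.3557²)·8.5095] / (0.3557·√8.5095)
   = [0.194355 + 1.207168] / 1.037614 = 1.350718
d₂ = d₁ − σ√T = 1.350718 − 1.037614 = 0.313103
N(d₁) = 0.911607,  N(d₂) = 0.622899,  e^(−rT) = 0.512299
E₀ = V₀·N(d₁) − D·e^(−rT)·N(d₂)
   = 570.2542·0.911607 − 469.5275·0.512299·0.622899 = 370.016561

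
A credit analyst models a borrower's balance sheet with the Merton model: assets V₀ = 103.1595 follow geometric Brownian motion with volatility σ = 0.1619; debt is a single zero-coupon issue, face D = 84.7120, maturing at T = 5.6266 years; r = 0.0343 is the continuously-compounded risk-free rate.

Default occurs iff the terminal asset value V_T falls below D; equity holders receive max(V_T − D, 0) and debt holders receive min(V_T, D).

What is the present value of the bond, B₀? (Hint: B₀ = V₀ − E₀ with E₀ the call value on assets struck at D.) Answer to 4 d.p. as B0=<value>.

B0=67.2385

d₁ = [ln(V₀/D) + (r + σ²/2)T] / (σ√T)
   = [ln(103.1595/84.7120) + (0.0343 + 0.5·0.1619²)·5.6266] / (0.1619·√5.6266)
   = [0.197019 + 0.266734] / 0.384034 = 1.207582
d₂ = d₁ − σ√T = 1.207582 − 0.384034 = 0.823547
N(d₁) = 0.886396,  N(d₂) = 0.794902,  e^(−rT) = 0.824488
E₀ = V₀·N(d₁) − D·e^(−rT)·N(d₂)
   = 103.1595·0.886396 − 84.7120·0.824488·0.794902 = 35.921008
B₀ = V₀ − E₀ = 103.1595 − 35.921008 = 67.238492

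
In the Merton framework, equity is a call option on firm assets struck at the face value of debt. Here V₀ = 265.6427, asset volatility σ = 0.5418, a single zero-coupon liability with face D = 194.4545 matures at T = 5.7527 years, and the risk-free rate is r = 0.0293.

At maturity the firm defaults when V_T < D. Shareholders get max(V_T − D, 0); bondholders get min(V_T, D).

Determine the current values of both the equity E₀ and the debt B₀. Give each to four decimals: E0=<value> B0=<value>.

E0=160.7071 B0=104.9356

d₁ = [ln(V₀/D) + (r + σ²/2)T] / (σ√T)
   = [ln(265.6427/194.4545) + (0.0293 + 0.5·0.5418²)·5.7527] / (0.5418·√5.7527)
   = [0.311954 + 1.012899] / 1.299496 = 1.019513
d₂ = d₁ − σ√T = 1.019513 − 1.299496 = -0.279983
N(d₁) = 0.846020,  N(d₂) = 0.389745,  e^(−rT) = 0.844886
E₀ = V₀·N(d₁) − D·e^(−rT)·N(d₂)
   = 265.6427·0.846020 − 194.4545·0.844886·0.389745 = 160.707139
B₀ = V₀ − E₀ = 265.6427 − 160.707139 = 104.935561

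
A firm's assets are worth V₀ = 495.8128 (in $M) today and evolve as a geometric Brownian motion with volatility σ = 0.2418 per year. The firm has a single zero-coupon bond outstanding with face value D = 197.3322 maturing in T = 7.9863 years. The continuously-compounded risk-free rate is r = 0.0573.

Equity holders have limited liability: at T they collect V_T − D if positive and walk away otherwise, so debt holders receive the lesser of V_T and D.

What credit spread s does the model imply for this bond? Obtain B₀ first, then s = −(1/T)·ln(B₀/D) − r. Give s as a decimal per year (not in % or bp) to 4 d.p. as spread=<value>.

spread=0.0013

d₁ = [ln(V₀/D) + (r + σ²/2)T] / (σ√T)
   = [ln(495.8128/197.3322) + (0.0573 + 0.5·0.2418²)·7.9863] / (0.2418·√7.9863)
   = [0.921310 + 0.691083] / 0.683328 = 2.359619
d₂ = d₁ − σ√T = 2.359619 − 0.683328 = 1.676291
N(d₁) = 0.990853,  N(d₂) = 0.953159,  e^(−rT) = 0.632791
E₀ = V₀·N(d₁) − D·e^(−rT)·N(d₂)
   = 495.8128·0.990853 − 197.3322·0.632791·0.953159 = 372.256606
B₀ = V₀ − E₀ = 495.8128 − 372.256606 = 123.556194
spread = −(1/T)·ln(B₀/D) − r = −(1/7.9863)·ln(123.556194/197.3322) − 0.0573 = 0.00132446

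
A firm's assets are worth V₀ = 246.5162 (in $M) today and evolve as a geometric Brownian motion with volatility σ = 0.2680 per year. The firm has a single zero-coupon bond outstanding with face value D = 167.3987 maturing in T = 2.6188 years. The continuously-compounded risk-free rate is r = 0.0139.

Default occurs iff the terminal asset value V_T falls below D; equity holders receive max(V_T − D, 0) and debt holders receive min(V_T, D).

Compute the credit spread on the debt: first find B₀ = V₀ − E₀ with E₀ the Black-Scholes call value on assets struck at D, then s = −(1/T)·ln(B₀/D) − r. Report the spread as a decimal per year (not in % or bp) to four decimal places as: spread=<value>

spread=0.0180

d₁ = [ln(V₀/D) + (r + σ²/2)T] / (σ√T)
   = [ln(246.5162/167.3987) + (0.0139 + 0.5·0.2680²)·2.6188] / (0.2680·√2.6188)
   = [0.387049 + 0.130448] / 0.433697 = 1.193224
d₂ = d₁ − σ√T = 1.193224 − 0.433697 = 0.759527
N(d₁) = 0.883609,  N(d₂) = 0.776231,  e^(−rT) = 0.964253
E₀ = V₀·N(d₁) − D·e^(−rT)·N(d₂)
   = 246.5162·0.883609 − 167.3987·0.964253·0.776231 = 92.528778
B₀ = V₀ − E₀ = 246.5162 − 92.528778 = 153.987422
spread = −(1/T)·ln(B₀/D) − r = −(1/2.6188)·ln(153.987422/167.3987) − 0.0139 = 0.01798768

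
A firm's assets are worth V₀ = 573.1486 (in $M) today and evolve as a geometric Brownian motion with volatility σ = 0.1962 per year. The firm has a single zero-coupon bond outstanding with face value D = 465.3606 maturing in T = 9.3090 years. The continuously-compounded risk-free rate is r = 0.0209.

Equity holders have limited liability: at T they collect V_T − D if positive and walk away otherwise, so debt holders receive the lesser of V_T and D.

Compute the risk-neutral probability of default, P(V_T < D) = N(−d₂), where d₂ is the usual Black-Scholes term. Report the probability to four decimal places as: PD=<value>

PD=0.3543

d₁ = [ln(V₀/D) + (r + σ²/2)T] / (σ√T)
   = [ln(573.1486/465.3606) + (0.0209 + 0.5·0.1962²)·9.3090] / (0.1962·√9.3090)
   = [0.208332 + 0.373730] / 0.598619 = 0.972343
d₂ = d₁ − σ√T = 0.972343 − 0.598619 = 0.373724
risk-neutral PD = N(−d₂) = N(-0.373724) = 0.354305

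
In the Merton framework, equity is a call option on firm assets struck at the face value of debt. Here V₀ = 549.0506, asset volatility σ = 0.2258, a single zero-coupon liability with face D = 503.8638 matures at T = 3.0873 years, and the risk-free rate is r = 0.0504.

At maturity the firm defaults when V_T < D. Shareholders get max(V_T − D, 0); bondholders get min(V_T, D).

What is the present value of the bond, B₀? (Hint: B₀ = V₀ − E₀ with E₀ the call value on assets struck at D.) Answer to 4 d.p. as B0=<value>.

d₁ = [ln(V₀/D) + (r + σ²/2)T] / (σ√T)
   = [ln(549.0506/503.8638) + (0.0504 + 0.5·0.2258²)·3.0873] / (0.2258·√3.0873)
   = [0.085885 + 0.234304] / 0.396747 = 0.807035
d₂ = d₁ − σ√T = 0.807035 − 0.396747 = 0.410288
N(d₁) = 0.790177,  N(d₂) = 0.659203,  e^(−rT) = 0.855902
E₀ = V₀·N(d₁) − D·e^(−rT)·N(d₂)
   = 549.0506·0.790177 − 503.8638·0.855902·0.659203 = 149.560734
B₀ = V₀ − E₀ = 549.0506 − 149.560734 = 399.489866

B0=399.4899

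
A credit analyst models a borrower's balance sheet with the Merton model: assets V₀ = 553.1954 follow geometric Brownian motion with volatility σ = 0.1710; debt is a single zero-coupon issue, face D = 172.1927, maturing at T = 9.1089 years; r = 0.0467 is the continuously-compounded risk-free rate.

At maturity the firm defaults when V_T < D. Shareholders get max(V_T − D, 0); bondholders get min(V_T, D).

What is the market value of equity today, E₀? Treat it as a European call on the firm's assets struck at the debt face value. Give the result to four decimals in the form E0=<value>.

E0=440.6996

d₁ = [ln(V₀/D) + (r + σ²/2)T] / (σ√T)
   = [ln(553.1954/172.1927) + (0.0467 + 0.5·0.1710²)·9.1089] / (0.1710·√9.1089)
   = [1.167097 + 0.558562] / 0.516094 = 3.343690
d₂ = d₁ − σ√T = 3.343690 − 0.516094 = 2.827596
N(d₁) = 0.999587,  N(d₂) = 0.997655,  e^(−rT) = 0.653518
E₀ = V₀·N(d₁) − D·e^(−rT)·N(d₂)
   = 553.1954·0.999587 − 172.1927·0.653518·0.997655 = 440.699630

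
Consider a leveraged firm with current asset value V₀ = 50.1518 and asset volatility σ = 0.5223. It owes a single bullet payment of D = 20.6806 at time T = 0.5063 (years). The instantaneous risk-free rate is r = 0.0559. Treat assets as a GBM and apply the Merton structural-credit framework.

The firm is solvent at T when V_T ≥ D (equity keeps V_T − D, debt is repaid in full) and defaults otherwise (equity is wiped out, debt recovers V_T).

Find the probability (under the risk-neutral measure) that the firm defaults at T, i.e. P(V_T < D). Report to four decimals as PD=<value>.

d₁ = [ln(V₀/D) + (r + σ²/2)T] / (σ√T)
   = [ln(50.1518/20.6806) + (0.0559 + 0.5·0.5223²)·0.5063] / (0.5223·√0.5063)
   = [0.885858 + 0.097361] / 0.371641 = 2.645613
d₂ = d₁ − σ√T = 2.645613 − 0.371641 = 2.273972
risk-neutral PD = N(−d₂) = N(-2.273972) = 0.011484

PD=0.0115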